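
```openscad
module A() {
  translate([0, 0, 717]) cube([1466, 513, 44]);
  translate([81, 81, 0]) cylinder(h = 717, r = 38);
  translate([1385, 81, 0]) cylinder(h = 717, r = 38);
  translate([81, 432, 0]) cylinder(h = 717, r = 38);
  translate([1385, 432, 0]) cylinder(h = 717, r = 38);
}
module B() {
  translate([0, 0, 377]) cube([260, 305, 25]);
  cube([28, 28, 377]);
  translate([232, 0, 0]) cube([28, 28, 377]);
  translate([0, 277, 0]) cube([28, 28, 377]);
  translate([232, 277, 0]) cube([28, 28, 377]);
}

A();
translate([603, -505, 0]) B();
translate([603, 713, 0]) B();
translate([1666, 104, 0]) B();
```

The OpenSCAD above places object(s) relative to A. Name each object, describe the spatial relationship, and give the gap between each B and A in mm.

A is a table. B is a stool. Three stools sit around the table at the −y, +y, +x sides. The gap between each stool and the table is 200 mm.

Each stool's nearest face is 200 mm from the table's bounding box.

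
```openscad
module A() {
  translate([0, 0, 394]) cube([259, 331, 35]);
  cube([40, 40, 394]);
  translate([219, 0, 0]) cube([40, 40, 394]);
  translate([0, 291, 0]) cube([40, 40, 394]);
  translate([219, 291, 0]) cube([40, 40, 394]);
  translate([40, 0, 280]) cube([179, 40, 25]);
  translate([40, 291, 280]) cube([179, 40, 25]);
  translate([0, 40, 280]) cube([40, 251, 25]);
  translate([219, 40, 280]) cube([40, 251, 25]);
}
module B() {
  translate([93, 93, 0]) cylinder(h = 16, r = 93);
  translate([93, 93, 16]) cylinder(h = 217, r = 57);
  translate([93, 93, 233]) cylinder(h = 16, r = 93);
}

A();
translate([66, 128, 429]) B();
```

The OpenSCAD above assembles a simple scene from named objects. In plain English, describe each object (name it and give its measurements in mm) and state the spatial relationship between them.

A is a four-legged stool. The seat is 259×331 mm, 35 mm thick, top at z = 429 mm. It stands on four square legs, each 40×40 mm in cross-section, from z = 0 to the seat underside, each flush with a corner of the seat. Four stretchers, 40 mm wide and 25 mm tall, connect adjacent legs with their undersides at z = 280 mm, each running between the inner faces of the legs it joins and aligned with the legs' outer faces on the other axis.

B is a spool: two coaxial disc flanges of radius 93 mm and thickness 16 mm, joined by a core cylinder of radius 57 mm and height 217 mm. The lower flange rests on z = 0 and the three cylinders share a vertical axis.

The spool is on top of the stool.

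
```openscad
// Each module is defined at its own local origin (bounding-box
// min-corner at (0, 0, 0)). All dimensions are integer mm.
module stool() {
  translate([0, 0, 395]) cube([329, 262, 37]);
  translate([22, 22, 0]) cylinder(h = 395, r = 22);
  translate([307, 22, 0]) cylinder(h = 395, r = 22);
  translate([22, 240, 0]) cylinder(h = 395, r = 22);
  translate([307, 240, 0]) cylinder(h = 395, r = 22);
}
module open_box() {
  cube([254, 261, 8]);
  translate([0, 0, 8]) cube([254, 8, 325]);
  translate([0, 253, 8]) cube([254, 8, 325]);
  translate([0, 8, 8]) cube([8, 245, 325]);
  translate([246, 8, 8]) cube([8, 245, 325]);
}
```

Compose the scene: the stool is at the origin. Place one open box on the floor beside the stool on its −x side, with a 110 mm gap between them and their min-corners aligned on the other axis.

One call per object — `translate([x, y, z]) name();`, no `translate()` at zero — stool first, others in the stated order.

stool();
translate([-364, 0, 0]) open_box();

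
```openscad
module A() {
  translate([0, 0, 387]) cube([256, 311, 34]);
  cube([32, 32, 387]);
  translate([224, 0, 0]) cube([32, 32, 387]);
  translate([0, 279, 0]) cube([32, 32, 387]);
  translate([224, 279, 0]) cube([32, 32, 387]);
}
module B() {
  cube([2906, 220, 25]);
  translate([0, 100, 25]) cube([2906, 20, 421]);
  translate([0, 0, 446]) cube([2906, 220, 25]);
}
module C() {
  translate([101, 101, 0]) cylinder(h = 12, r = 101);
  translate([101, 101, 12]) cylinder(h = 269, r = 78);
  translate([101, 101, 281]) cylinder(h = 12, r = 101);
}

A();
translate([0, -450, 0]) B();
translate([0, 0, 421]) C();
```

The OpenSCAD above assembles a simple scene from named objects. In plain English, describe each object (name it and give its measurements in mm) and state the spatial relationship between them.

A is a four-legged stool. The seat is a 256×311×34 mm slab whose top surface is at z = 421 mm; four square legs, each 32×32 mm in cross-section, run from the floor (z = 0) to the underside of the seat, each flush with a corner of the seat.

B is an I-beam lying along x, 2906 mm long. Overall section height 471 mm. Two flanges 220 mm wide (y) and 25 mm thick, one on the floor and one at the top; a web 20 mm thick runs between them, centred on the flange width.

C is a spool: two coaxial disc flanges of radius 101 mm and thickness 12 mm, joined by a core cylinder of radius 78 mm and height 269 mm. The lower flange rests on z = 0 and the three cylinders share a vertical axis.

The I-beam is on the floor beside the stool on its −y side. The spool is on top of the stool.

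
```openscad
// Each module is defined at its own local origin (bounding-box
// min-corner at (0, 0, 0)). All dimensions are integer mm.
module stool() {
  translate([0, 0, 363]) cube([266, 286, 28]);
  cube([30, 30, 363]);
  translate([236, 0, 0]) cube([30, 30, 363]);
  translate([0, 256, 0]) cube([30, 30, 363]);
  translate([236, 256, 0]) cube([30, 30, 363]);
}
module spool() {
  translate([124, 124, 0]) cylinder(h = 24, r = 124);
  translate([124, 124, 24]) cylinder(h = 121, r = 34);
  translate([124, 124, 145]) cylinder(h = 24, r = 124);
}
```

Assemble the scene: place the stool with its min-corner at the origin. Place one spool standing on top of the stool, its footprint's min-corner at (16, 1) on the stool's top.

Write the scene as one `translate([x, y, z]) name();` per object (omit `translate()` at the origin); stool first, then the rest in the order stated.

stool();
translate([16, 1, 391]) spool();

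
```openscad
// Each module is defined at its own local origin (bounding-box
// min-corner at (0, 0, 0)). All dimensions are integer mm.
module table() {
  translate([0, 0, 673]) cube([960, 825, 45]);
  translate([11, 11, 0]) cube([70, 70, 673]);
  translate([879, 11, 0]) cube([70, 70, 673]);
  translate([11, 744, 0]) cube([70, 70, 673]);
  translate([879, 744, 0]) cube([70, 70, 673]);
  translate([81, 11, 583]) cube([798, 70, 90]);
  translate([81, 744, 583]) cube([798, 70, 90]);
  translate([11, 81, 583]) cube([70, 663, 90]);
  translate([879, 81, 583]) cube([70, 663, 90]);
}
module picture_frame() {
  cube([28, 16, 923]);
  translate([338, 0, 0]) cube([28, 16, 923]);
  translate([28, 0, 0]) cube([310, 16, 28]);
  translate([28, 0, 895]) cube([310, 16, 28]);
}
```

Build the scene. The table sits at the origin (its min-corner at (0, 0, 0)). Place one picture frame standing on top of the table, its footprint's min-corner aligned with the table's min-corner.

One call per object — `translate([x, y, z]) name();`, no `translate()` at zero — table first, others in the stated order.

table();
translate([0, 0, 718]) picture_frame();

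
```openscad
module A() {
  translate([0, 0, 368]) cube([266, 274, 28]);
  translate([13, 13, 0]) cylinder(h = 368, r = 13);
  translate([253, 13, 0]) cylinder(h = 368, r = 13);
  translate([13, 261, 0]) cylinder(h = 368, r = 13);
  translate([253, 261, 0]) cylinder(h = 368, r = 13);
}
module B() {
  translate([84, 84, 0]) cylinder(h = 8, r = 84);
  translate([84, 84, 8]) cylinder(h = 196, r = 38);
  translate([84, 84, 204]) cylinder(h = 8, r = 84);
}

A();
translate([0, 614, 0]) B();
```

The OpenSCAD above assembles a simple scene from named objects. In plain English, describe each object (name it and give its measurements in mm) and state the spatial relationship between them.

A is a four-legged stool. The seat is 266×274 mm, 28 mm thick, top at z = 396 mm. It stands on four round legs, each 26 mm in diameter, from z = 0 to the seat underside, each leg's axis is inset half a diameter from the nearest pair of seat edges (so the leg's bounding box is flush with the corner).

B is a spool: two coaxial disc flanges of radius 84 mm and thickness 8 mm, joined by a core cylinder of radius 38 mm and height 196 mm. The lower flange rests on z = 0 and the three cylinders share a vertical axis.

The spool is on the floor beside the stool on its +y side.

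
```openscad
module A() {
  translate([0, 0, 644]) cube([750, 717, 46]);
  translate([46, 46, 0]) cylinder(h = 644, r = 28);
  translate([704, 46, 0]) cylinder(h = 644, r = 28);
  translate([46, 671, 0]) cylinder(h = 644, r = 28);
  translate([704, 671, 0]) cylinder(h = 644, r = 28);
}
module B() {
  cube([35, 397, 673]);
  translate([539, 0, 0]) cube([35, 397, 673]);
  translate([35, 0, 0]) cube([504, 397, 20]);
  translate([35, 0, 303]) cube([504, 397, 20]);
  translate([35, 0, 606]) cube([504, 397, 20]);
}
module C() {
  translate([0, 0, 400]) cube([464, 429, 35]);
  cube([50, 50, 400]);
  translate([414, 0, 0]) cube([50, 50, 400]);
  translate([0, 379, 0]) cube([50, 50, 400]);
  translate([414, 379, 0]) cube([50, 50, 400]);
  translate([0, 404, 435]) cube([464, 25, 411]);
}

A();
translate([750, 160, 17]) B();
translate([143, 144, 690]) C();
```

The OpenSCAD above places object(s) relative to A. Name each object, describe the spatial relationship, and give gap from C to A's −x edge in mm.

A is a table. B is a bookshelf. C is a chair. The bookshelf is beside the table with their tops flush at z = 690. The chair is on top of the table, centred. The gap from the chair to the table's −x edge is 143 mm.

The chair's min-x is at 143; the table's min-x is 0; gap = 143 mm.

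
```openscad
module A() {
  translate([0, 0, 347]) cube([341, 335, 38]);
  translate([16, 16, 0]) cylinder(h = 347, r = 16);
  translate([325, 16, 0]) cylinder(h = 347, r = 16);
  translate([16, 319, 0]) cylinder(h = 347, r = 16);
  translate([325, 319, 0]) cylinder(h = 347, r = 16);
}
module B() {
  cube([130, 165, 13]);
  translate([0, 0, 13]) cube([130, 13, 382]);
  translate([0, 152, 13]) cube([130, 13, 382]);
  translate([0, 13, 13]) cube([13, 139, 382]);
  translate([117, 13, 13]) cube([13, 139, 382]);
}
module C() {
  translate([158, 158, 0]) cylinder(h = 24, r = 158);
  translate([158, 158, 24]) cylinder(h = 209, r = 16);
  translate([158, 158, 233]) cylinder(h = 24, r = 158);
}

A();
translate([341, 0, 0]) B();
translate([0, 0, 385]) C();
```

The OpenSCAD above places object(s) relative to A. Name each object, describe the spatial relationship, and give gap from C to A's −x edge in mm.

A is a stool. B is an open box. C is a spool. The open box is against the stool's +x side, with their −y faces flush. The spool is on top of the stool. The gap from the spool to the stool's −x edge is 0 mm.

The spool's min-x is at 0; the stool's min-x is 0; gap = 0 mm.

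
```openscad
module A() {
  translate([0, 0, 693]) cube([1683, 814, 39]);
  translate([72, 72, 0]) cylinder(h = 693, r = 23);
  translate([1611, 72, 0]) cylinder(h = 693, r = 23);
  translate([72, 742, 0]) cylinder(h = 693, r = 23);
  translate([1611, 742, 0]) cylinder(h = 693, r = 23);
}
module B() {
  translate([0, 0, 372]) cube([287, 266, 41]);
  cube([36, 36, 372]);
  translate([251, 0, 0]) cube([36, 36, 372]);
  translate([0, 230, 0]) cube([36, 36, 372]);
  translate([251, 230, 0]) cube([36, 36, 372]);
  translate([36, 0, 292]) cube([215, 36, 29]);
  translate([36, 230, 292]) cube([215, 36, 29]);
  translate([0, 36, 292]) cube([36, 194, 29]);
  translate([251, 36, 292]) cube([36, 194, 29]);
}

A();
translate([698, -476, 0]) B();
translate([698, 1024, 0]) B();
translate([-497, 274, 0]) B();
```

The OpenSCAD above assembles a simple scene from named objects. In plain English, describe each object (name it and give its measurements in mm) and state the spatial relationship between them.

A is a table: top 1683 mm (x) × 814 mm (y), 39 mm thick, upper face at z = 732 mm, on four round legs of 46 mm diameter, each leg's bounding box inset 49 mm from the nearest pair of top edges, running from z = 0 to the bottom of the top.

B is a four-legged stool. The seat is a 287×266×41 mm slab whose top surface is at z = 413 mm; four square legs, each 36×36 mm in cross-section, run from the floor (z = 0) to the underside of the seat, each flush with a corner of the seat. Four stretchers, 36 mm wide and 29 mm tall, connect adjacent legs with their undersides at z = 292 mm, each running between the inner faces of the legs it joins and aligned with the legs' outer faces on the other axis.

Three stools sit around the table at the −y, +y, −x sides.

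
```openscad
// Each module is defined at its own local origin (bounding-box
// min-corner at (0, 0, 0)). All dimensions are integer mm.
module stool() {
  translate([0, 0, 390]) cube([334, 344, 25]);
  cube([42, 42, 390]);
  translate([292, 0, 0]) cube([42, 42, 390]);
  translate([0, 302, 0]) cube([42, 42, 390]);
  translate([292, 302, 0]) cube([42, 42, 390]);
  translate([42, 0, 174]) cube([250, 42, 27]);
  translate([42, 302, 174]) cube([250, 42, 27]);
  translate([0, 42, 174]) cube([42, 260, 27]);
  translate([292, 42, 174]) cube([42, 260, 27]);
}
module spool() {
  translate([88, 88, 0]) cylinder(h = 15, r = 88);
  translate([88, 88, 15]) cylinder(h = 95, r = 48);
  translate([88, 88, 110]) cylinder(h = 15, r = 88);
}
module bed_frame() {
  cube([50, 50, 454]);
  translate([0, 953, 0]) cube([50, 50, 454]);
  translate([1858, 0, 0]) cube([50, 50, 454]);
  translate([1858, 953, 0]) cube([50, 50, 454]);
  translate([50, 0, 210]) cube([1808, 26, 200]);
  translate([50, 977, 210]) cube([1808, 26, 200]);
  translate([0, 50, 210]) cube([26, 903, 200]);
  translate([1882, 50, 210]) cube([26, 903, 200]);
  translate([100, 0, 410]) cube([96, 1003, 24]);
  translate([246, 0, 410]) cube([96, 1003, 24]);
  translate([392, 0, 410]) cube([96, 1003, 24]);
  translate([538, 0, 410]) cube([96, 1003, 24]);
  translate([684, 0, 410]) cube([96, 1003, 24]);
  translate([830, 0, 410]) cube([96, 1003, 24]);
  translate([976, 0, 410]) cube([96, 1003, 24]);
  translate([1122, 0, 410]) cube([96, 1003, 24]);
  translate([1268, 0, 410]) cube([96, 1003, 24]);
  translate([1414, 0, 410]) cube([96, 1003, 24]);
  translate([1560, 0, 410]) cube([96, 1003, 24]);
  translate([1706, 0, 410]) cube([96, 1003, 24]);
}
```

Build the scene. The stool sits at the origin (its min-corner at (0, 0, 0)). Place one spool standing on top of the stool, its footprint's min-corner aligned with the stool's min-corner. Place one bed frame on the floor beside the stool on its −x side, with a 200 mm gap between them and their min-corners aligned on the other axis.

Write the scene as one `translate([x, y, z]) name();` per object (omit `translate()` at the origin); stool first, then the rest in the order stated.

stool();
translate([0, 0, 415]) spool();
translate([-2108, 0, 0]) bed_frame();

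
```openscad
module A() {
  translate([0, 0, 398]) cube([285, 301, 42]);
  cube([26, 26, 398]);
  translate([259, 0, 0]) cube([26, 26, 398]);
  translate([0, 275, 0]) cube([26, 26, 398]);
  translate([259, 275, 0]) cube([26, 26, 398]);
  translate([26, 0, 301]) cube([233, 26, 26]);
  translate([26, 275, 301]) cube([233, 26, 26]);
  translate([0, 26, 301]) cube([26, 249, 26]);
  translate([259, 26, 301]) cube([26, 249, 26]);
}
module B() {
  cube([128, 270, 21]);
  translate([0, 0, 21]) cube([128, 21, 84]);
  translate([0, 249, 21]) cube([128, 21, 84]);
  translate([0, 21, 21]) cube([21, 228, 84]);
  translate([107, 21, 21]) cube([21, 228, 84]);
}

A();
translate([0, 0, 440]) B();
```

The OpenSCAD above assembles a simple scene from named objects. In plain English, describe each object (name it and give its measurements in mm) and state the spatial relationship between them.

A is a simple wooden stool: a rectangular seat 285 mm (x) by 301 mm (y), 42 mm thick, top face at z = 440 mm, on four square legs, each 26×26 mm in cross-section. The legs rest on z = 0, each flush with a corner of the seat. Four stretchers, 26 mm wide and 26 mm tall, connect adjacent legs with their undersides at z = 301 mm, each running between the inner faces of the legs it joins and aligned with the legs' outer faces on the other axis.

B is an open-topped rectangular box: outside dimensions 128×270×105 mm, with a uniform wall and base thickness of 21 mm. The base is a full 128×270 slab on the floor; four walls sit on top of the base. The front and back walls (the −y and +y sides) span the full width; the two side walls fit between them.

The open box is on top of the stool.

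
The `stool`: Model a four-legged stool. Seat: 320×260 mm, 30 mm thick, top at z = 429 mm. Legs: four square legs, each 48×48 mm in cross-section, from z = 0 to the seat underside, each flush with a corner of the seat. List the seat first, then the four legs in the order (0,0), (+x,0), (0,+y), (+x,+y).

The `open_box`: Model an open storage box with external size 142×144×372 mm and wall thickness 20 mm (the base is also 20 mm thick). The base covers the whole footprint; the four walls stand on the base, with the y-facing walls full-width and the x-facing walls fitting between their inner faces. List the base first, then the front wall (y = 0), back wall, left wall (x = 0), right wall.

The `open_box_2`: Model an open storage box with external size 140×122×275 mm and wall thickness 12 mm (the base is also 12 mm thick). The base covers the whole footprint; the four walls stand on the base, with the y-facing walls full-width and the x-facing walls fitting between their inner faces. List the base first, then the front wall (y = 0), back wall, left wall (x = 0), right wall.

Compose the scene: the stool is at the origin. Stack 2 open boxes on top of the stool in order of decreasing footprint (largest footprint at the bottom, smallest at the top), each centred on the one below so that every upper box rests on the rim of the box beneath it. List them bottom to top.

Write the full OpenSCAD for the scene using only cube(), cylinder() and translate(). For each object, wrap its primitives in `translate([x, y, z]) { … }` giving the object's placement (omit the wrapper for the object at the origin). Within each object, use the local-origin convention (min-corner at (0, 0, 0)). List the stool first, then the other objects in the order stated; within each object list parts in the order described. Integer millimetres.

translate([0, 0, 399]) cube([320, 260, 30]);
cube([48, 48, 399]);
translate([272, 0, 0]) cube([48, 48, 399]);
translate([0, 212, 0]) cube([48, 48, 399]);
translate([272, 212, 0]) cube([48, 48, 399]);
translate([89, 58, 429]) {
  cube([142, 144, 20]);
  translate([0, 0, 20]) cube([142, 20, 352]);
  translate([0, 124, 20]) cube([142, 20, 352]);
  translate([0, 20, 20]) cube([20, 104, 352]);
  translate([122, 20, 20]) cube([20, 104, 352]);
}
translate([90, 69, 801]) {
  cube([140, 122, 12]);
  translate([0, 0, 12]) cube([140, 12, 263]);
  translate([0, 110, 12]) cube([140, 12, 263]);
  translate([0, 12, 12]) cube([12, 98, 263]);
  translate([128, 12, 12]) cube([12, 98, 263]);
}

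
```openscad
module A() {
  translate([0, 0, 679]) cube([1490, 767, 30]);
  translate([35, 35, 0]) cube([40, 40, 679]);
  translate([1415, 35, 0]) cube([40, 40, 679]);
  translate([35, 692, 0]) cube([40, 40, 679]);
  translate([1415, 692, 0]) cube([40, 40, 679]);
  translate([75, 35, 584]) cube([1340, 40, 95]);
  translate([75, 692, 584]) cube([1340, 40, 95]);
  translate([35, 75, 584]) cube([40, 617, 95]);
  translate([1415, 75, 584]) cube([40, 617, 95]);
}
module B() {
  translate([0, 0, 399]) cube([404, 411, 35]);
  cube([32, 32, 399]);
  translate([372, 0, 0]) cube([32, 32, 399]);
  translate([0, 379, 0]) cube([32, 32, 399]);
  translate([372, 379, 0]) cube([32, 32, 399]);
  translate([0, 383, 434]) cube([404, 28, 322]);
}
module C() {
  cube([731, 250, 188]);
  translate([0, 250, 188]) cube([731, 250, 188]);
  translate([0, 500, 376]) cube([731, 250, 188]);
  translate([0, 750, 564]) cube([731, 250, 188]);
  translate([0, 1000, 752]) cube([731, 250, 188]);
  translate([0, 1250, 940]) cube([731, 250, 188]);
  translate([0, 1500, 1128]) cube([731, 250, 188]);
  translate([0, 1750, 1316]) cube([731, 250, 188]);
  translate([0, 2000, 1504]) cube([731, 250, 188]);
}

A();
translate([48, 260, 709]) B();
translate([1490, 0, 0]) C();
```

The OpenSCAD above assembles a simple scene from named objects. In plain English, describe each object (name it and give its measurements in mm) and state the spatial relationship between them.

A is a table: top 1490 mm (x) × 767 mm (y), 30 mm thick, upper face at z = 709 mm, on four 40×40 mm square legs, each inset 35 mm from the nearest pair of top edges, running from z = 0 to the bottom of the top. Four apron rails, 40 mm thick and 95 mm tall, run between adjacent legs with their top edges flush with the underside of the top and their outer faces flush with the legs' outer faces.

B is a chair. The seat is a 404×411×35 mm slab with its top at z = 434 mm, on four 32×32 mm corner legs (flush with the seat edges, standing on z = 0). A flat backrest 28 mm thick, 322 mm tall, spans the full seat width and rises from the seat top along its +y edge, rear face flush with the rear of the seat.

C is a run of 9 identical solid stair steps. Each tread is 731×250 mm and each step block is 188 mm high. Step 1 rests on the floor; step k is offset from step 1 by (k−1)×250 mm in y and (k−1)×188 mm in z.

The chair is on top of the table. The staircase is against the table's +x side, with their −y faces flush.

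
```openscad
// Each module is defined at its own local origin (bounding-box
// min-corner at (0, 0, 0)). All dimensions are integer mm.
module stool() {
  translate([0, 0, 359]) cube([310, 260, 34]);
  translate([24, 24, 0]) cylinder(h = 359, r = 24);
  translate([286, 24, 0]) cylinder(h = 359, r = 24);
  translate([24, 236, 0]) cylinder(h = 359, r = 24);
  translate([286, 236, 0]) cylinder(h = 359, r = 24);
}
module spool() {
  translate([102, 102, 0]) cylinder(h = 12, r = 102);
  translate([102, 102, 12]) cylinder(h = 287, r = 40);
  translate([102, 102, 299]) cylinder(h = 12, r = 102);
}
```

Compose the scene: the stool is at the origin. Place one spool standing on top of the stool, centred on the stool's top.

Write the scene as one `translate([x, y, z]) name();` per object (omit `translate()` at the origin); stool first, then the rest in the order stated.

stool();
translate([53, 28, 393]) spool();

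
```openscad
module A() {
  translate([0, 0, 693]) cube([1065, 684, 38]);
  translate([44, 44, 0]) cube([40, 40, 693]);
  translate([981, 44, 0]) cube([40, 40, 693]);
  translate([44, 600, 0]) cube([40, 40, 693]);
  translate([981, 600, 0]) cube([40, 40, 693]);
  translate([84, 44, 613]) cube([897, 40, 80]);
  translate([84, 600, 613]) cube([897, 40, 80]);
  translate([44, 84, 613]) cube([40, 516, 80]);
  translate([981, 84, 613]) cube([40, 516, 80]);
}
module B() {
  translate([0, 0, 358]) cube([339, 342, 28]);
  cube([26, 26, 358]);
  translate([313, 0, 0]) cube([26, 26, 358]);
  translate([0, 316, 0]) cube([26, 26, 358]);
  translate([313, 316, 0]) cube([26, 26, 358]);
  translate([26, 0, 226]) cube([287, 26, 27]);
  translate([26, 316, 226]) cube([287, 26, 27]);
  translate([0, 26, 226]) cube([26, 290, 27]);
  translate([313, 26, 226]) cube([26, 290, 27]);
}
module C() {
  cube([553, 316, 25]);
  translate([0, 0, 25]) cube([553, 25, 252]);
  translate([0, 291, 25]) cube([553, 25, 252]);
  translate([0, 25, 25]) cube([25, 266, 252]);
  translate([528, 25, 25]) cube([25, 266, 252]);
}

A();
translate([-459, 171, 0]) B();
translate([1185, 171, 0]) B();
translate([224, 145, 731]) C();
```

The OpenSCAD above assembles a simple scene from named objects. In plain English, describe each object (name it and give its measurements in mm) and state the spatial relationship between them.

A is a rectangular dining table. The top is 1065×684×38 mm with its upper surface at z = 731 mm. It stands on four 40×40 mm square legs, each inset 44 mm from the nearest pair of top edges, running from the floor to the underside of the top. Four apron rails, 40 mm thick and 80 mm tall, run between adjacent legs with their top edges flush with the underside of the top and their outer faces flush with the legs' outer faces.

B is a simple wooden stool: a rectangular seat 339 mm (x) by 342 mm (y), 28 mm thick, top face at z = 386 mm, on four square legs, each 26×26 mm in cross-section. The legs rest on z = 0, each flush with a corner of the seat. Four stretchers, 26 mm wide and 27 mm tall, connect adjacent legs with their undersides at z = 226 mm, each running between the inner faces of the legs it joins and aligned with the legs' outer faces on the other axis.

C is an open storage box with external size 553×316×277 mm and wall thickness 25 mm (the base is also 25 mm thick). The base covers the whole footprint; the four walls stand on the base, with the y-facing walls full-width and the x-facing walls fitting between their inner faces.

Two stools sit around the table at the −x, +x sides. The open box is on top of the table.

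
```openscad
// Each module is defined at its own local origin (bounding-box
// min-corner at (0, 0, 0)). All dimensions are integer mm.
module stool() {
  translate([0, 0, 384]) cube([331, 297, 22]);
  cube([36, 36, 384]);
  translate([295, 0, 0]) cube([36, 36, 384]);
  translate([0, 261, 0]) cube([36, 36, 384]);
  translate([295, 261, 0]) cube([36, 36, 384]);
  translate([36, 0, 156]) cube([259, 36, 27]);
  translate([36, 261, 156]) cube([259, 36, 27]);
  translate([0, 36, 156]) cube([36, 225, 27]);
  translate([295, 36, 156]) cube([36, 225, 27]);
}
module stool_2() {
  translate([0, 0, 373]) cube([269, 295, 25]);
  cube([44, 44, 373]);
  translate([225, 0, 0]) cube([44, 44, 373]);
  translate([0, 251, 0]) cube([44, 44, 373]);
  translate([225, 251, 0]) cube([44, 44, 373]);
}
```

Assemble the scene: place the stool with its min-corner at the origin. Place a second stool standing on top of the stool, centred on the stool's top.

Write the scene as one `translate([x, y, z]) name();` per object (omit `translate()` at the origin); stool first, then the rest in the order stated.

stool();
translate([31, 1, 406]) stool_2();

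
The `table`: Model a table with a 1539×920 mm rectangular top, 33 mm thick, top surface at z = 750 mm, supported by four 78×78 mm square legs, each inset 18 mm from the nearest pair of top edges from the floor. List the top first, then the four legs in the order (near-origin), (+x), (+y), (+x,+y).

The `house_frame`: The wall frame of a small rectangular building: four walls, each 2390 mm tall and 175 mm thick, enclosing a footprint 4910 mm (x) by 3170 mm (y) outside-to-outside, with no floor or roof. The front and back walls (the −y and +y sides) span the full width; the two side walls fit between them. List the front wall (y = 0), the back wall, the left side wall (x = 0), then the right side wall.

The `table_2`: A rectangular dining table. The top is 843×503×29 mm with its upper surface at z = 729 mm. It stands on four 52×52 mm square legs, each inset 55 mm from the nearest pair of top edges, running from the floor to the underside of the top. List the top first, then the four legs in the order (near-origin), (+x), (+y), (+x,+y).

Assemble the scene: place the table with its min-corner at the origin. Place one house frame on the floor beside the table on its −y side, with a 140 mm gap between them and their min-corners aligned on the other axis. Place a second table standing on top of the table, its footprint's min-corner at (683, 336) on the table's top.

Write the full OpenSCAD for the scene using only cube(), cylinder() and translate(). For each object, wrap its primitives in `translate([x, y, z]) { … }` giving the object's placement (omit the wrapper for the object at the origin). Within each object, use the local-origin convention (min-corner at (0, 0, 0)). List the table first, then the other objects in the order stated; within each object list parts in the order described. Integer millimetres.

translate([0, 0, 717]) cube([1539, 920, 33]);
translate([18, 18, 0]) cube([78, 78, 717]);
translate([1443, 18, 0]) cube([78, 78, 717]);
translate([18, 824, 0]) cube([78, 78, 717]);
translate([1443, 824, 0]) cube([78, 78, 717]);
translate([0, -3310, 0]) {
  cube([4910, 175, 2390]);
  translate([0, 2995, 0]) cube([4910, 175, 2390]);
  translate([0, 175, 0]) cube([175, 2820, 2390]);
  translate([4735, 175, 0]) cube([175, 2820, 2390]);
}
translate([683, 336, 750]) {
  translate([0, 0, 700]) cube([843, 503, 29]);
  translate([55, 55, 0]) cube([52, 52, 700]);
  translate([736, 55, 0]) cube([52, 52, 700]);
  translate([55, 396, 0]) cube([52, 52, 700]);
  translate([736, 396, 0]) cube([52, 52, 700]);
}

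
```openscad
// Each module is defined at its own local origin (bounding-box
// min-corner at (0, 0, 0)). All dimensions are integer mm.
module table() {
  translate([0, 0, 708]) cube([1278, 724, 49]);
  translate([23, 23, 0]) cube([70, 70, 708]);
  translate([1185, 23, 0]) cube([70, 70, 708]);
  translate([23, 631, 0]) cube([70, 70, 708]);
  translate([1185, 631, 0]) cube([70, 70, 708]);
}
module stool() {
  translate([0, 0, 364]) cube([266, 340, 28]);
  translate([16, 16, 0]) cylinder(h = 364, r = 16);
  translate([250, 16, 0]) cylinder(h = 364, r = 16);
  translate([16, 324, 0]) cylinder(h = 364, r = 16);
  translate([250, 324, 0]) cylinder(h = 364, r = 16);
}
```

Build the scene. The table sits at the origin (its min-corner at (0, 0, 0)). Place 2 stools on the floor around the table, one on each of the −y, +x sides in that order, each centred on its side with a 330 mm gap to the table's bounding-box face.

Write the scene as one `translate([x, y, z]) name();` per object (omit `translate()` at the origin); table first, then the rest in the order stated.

table();
translate([506, -670, 0]) stool();
translate([1608, 192, 0]) stool();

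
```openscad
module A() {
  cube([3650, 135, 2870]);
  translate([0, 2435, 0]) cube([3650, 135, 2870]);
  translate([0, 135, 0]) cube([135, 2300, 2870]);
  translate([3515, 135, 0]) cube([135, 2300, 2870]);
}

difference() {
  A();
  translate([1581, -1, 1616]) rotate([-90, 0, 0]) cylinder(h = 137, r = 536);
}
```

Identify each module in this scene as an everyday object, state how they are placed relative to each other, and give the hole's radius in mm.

A is a house frame. The house frame has a circular hole through its front wall. The hole's radius is 536 mm.

The subtracted cylinder has r = 536 mm.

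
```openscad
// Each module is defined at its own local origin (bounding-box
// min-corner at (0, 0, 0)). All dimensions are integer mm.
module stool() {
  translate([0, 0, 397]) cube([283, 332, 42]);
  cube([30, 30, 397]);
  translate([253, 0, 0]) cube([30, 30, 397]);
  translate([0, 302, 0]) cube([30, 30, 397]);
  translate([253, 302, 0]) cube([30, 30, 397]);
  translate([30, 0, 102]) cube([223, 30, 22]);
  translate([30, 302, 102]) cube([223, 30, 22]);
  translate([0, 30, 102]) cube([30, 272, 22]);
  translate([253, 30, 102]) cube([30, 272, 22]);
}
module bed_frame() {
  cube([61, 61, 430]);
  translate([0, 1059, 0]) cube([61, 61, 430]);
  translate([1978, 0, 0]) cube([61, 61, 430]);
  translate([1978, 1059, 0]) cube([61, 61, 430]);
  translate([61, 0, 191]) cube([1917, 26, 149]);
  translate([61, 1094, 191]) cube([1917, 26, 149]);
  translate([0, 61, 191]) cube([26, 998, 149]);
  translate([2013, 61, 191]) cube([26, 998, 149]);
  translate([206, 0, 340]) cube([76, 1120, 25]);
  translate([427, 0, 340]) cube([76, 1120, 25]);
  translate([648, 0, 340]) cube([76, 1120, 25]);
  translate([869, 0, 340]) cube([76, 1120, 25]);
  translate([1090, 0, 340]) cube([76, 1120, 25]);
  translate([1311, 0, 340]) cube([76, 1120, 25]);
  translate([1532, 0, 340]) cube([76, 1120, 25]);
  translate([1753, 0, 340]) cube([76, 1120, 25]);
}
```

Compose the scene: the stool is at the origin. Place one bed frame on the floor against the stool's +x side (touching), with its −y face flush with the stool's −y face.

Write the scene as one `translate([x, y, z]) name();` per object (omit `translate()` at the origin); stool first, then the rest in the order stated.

stool();
translate([283, 0, 0]) bed_frame();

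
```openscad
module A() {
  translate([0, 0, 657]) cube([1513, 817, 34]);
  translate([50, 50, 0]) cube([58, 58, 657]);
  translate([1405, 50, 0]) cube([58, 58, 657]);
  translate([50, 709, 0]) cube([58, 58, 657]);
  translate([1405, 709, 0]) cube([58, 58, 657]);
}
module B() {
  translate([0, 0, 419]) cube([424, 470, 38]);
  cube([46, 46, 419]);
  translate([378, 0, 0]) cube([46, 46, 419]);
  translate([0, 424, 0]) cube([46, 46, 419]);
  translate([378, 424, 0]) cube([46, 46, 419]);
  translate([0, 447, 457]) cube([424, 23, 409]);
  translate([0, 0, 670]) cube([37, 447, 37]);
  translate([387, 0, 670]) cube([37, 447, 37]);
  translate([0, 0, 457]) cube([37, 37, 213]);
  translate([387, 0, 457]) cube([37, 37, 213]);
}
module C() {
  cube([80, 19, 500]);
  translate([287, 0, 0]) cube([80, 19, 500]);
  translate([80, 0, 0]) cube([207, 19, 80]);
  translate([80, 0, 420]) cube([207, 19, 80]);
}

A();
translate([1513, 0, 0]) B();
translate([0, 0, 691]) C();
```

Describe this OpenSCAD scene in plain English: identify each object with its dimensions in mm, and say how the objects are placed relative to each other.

A is a table: top 1513 mm (x) × 817 mm (y), 34 mm thick, upper face at z = 691 mm, on four 58×58 mm square legs, each inset 50 mm from the nearest pair of top edges, running from z = 0 to the bottom of the top.

B is a chair. The seat is a 424×470×38 mm slab with its top at z = 457 mm, on four 46×46 mm corner legs (flush with the seat edges, standing on z = 0). A flat backrest 23 mm thick, 409 mm tall, spans the full seat width and rises from the seat top along its +y edge, rear face flush with the rear of the seat. Two armrests of 37×37 mm section run along each side from the seat's front edge to the front of the backrest, top faces 250 mm above the seat top and outer faces flush with the seat's x-edges; a 37×37 mm post under the front of each armrest stands on the seat at the front corner.

C is a picture frame with a 207×340 mm rectangular opening (x by z) and a uniform 80 mm border on every side. Frame depth is 19 mm along y. It is built from two vertical stiles running the full outside height and two horizontal rails spanning the gap between the stiles.

The chair is against the table's +x side, with their −y faces flush. The picture frame is on top of the table.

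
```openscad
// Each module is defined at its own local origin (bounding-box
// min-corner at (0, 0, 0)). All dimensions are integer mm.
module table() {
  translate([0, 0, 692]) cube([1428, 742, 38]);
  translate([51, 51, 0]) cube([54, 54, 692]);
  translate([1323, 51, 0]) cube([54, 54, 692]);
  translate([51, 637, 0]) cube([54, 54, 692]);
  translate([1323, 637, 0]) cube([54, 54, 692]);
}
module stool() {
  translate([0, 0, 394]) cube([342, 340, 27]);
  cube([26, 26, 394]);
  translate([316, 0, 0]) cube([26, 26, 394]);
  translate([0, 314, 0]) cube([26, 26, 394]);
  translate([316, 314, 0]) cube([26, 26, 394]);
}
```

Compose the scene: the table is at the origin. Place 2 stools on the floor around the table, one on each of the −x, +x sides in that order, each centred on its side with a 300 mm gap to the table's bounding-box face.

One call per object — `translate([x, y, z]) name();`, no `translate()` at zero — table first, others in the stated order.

table();
translate([-642, 201, 0]) stool();
translate([1728, 201, 0]) stool();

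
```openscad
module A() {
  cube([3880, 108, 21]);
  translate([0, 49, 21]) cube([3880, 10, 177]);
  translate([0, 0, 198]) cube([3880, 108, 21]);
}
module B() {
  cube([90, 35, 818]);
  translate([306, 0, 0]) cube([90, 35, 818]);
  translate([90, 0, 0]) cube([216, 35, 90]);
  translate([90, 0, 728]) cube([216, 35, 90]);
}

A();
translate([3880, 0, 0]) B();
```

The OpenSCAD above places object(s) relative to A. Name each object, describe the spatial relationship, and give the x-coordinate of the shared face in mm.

The I-beam's +x face and the picture frame's −x face are both at x = 3880 mm.

A is an I-beam. B is a picture frame. The picture frame is against the I-beam's +x side, with their −y faces flush. The x-coordinate of the shared face is 3880 mm.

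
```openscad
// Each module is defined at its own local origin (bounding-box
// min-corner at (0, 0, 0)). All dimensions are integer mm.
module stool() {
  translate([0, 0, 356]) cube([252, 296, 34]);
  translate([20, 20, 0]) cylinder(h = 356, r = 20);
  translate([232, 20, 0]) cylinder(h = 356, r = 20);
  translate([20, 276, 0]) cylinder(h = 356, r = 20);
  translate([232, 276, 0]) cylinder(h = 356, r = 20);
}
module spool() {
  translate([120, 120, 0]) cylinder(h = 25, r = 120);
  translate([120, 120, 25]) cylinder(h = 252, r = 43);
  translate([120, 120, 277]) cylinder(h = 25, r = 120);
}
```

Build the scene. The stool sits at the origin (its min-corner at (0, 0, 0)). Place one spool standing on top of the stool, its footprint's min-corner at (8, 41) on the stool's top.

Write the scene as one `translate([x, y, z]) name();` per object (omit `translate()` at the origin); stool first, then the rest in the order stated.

stool();
translate([8, 41, 390]) spool();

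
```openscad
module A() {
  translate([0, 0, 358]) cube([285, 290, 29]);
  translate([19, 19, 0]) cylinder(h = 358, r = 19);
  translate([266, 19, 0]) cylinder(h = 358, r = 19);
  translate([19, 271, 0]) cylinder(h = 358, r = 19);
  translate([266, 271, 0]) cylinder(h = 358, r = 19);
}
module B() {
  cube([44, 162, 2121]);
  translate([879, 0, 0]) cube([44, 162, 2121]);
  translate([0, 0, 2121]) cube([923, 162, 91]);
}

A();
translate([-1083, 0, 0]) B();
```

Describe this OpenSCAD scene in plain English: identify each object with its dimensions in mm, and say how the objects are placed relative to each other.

A is a four-legged stool. The seat is 285×290 mm, 29 mm thick, top at z = 387 mm. It stands on four round legs, each 38 mm in diameter, from z = 0 to the seat underside, each leg's axis is inset half a diameter from the nearest pair of seat edges (so the leg's bounding box is flush with the corner).

B is a rectangular door frame: two vertical jambs of 44×162 mm section, 2121 mm tall, with a clear opening 835 mm wide between their inner faces. A header 91 mm tall and 162 mm deep lies on top of the jambs and spans the full outside width.

The door frame is on the floor beside the stool on its −x side.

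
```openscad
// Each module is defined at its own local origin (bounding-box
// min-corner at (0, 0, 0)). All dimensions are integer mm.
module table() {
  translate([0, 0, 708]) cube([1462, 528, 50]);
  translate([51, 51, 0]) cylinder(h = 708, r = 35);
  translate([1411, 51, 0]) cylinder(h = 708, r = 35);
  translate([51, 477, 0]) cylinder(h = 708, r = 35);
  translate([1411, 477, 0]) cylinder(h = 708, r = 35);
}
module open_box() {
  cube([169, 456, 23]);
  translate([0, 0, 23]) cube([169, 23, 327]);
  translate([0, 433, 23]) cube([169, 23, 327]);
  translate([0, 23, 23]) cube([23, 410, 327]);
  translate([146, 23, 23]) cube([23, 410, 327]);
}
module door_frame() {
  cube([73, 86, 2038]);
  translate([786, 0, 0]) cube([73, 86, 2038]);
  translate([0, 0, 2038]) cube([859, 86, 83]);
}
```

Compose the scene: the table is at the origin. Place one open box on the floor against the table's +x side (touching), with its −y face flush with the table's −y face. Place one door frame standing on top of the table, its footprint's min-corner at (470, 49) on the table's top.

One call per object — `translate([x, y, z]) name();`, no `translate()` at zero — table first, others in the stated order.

table();
translate([1462, 0, 0]) open_box();
translate([470, 49, 758]) door_frame();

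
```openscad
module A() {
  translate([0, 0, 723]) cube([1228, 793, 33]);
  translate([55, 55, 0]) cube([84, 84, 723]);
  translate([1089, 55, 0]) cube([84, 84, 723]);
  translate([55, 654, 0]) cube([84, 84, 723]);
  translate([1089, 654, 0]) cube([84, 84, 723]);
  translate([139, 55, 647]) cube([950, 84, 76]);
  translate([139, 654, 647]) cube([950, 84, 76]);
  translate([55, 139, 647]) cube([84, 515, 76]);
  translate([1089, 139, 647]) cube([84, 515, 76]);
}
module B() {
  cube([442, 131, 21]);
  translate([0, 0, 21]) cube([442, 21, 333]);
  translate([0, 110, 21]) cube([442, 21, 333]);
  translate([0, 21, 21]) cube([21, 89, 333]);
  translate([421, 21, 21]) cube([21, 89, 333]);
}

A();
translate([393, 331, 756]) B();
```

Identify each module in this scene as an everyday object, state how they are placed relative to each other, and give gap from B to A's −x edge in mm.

A is a table. B is an open box. The open box is on top of the table, centred. The gap from the open box to the table's −x edge is 393 mm.

The open box's min-x is at 393; the table's min-x is 0; gap = 393 mm.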